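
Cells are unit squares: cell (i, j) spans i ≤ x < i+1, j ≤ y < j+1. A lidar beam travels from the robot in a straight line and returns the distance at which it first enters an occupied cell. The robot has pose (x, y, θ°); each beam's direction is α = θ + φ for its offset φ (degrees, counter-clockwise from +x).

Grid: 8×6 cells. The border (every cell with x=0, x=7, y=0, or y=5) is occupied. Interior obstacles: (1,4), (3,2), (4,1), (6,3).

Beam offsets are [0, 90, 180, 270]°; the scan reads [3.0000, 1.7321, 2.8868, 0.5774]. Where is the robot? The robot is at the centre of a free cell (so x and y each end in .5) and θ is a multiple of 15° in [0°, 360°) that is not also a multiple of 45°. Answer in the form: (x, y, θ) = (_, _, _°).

(x, y, θ) = (3.5, 3.5, 30°)

Candidates: 20 free-cell centres × 16 headings = 320 poses. Raycast each; keep the one whose scan matches to 4 dp.
  (6.5, 2.5, 60°): beam 1 = 0.5774 ≠ 3.0000 ✗
  (1.5, 1.5, 210°): beam 1 = 0.5774 ≠ 3.0000 ✗
  (5.5, 3.5, 195°): beam 1 = 1.9319 ≠ 3.0000 ✗
  (3.5, 4.5, 300°): beam 1 = 2.8868 ≠ 3.0000 ✗
  …
  (3.5, 3.5, 30°): r_1=3.0000, r_2=1.7321, r_3=2.8868, r_4=0.5774 — all match ✓
No second candidate reproduces the full scan.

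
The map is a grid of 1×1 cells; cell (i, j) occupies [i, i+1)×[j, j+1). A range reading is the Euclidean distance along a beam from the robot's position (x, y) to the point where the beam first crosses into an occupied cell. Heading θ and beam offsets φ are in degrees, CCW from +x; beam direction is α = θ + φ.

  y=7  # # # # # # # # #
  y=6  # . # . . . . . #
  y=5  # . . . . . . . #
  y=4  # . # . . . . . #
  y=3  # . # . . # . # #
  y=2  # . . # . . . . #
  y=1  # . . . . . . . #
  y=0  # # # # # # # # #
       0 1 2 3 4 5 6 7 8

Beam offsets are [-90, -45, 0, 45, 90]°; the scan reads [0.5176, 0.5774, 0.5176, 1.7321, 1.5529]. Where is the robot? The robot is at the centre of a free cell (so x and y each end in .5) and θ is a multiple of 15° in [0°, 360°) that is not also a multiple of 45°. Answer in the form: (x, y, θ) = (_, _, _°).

(x, y, θ) = (2.5, 2.5, 105°)

Enumerate (i+0.5, j+0.5, θ) over the 36 free cells and 16 admissible headings. For each, cast all 5 beams and compare to the given ranges.
  (7.5, 1.5, 240°): beam 1 = 5.1962 ≠ 0.5176 ✗
  (2.5, 2.5, 345°): beam 1 = 1.5529 ≠ 0.5176 ✗
  (6.5, 3.5, 285°): beam 2 = 2.8868 ≠ 0.5774 ✗
  (7.5, 2.5, 30°): beam 1 = 1.0000 ≠ 0.5176 ✗
  …
  (2.5, 2.5, 105°): r_1=0.5176, r_2=0.5774, r_3=0.5176, r_4=1.7321, r_5=1.5529 — all match ✓
No second candidate reproduces the full scan.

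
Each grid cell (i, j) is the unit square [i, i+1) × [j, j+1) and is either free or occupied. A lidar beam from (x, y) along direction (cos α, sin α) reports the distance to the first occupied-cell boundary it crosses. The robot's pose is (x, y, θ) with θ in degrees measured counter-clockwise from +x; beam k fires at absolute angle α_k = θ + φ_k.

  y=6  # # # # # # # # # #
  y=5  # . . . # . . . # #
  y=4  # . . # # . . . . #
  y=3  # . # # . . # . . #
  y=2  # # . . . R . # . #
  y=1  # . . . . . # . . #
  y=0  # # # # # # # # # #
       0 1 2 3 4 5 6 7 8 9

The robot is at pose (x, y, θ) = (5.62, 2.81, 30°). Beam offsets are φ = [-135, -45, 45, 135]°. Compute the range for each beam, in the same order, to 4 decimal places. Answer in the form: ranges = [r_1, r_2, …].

ranges = [1.8738, 1.4287, 3.3025, 1.6771]

beam 1: φ=-135°, α=255°
  d=(-0.2588,-0.9659)  start (5,2)  tX=2.3955 tY=0.8386  stride 1/|dx|=3.8637 1/|dy|=1.0353
    cross y-line → (5,1), t=0.8386
    cross y-line → (5,0), t=1.8738 (wall)
  → r_1 = 1.8738
beam 2: φ=-45°, α=345°
  d=(0.9659,-0.2588)  start (5,2)  tX=0.3934 tY=3.1296  stride 1/|dx|=1.0353 1/|dy|=3.8637
    cross x-line → (6,2), t=0.3934
    cross x-line → (7,2), t=1.4287 (wall)
  → r_2 = 1.4287
beam 3: φ=45°, α=75°
  d=(0.2588,0.9659)  start (5,2)  tX=1.4682 tY=0.1967  stride 1/|dx|=3.8637 1/|dy|=1.0353
    cross y-line → (5,3), t=0.1967
    cross y-line → (5,4), t=1.2320
    cross x-line → (6,4), t=1.4682
    cross y-line → (6,5), t=2.2673
    cross y-line → (6,6), t=3.3025 (wall)
  → r_3 = 3.3025
beam 4: φ=135°, α=165°
  d=(-0.9659,0.2588)  start (5,2)  tX=0.6419 tY=0.7341  stride 1/|dx|=1.0353 1/|dy|=3.8637
    cross x-line → (4,2), t=0.6419
    cross y-line → (4,3), t=0.7341
    cross x-line → (3,3), t=1.6771 (wall)
  → r_4 = 1.6771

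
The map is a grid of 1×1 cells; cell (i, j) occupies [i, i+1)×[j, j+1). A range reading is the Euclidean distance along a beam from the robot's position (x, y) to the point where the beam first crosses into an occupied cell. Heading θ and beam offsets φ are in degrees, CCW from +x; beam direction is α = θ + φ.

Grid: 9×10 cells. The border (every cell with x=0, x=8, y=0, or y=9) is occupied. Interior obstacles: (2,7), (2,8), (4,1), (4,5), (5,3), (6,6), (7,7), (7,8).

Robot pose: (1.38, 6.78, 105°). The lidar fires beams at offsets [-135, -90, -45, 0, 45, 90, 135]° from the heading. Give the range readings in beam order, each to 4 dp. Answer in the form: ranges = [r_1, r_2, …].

beam 1: φ=-135°, α=330°
  d=(0.8660,-0.5000)  start (1,6)  tX=0.7159 tY=1.5600  stride 1/|dx|=1.1547 1/|dy|=2.0000
    cross x-line → (2,6), t=0.7159
    cross y-line → (2,5), t=1.5600
    cross x-line → (3,5), t=1.8706
    cross x-line → (4,5), t=3.0253 (wall)
  → r_1 = 3.0253
beam 2: φ=-90°, α=15°
  d=(0.9659,0.2588)  start (1,6)  tX=0.6419 tY=0.8500  stride 1/|dx|=1.0353 1/|dy|=3.8637
    cross x-line → (2,6), t=0.6419
    cross y-line → (2,7), t=0.8500 (wall)
  → r_2 = 0.8500
beam 3: φ=-45°, α=60°
  d=(0.5000,0.8660)  start (1,6)  tX=1.2400 tY=0.2540  stride 1/|dx|=2.0000 1/|dy|=1.1547
    cross y-line → (1,7), t=0.2540
    cross x-line → (2,7), t=1.2400 (wall)
  → r_3 = 1.2400
beam 4: φ=0°, α=105°
  d=(-0.2588,0.9659)  start (1,6)  tX=1.4682 tY=0.2278  stride 1/|dx|=3.8637 1/|dy|=1.0353
    cross y-line → (1,7), t=0.2278
    cross y-line → (1,8), t=1.2630
    cross x-line → (0,8), t=1.4682 (wall)
  → r_4 = 1.4682
beam 5: φ=45°, α=150°
  d=(-0.8660,0.5000)  start (1,6)  tX=0.4388 tY=0.4400  stride 1/|dx|=1.1547 1/|dy|=2.0000
    cross x-line → (0,6), t=0.4388 (wall)
  → r_5 = 0.4388
beam 6: φ=90°, α=195°
  d=(-0.9659,-0.2588)  start (1,6)  tX=0.3934 tY=3.0137  stride 1/|dx|=1.0353 1/|dy|=3.8637
    cross x-line → (0,6), t=0.3934 (wall)
  → r_6 = 0.3934
beam 7: φ=135°, α=240°
  d=(-0.5000,-0.8660)  start (1,6)  tX=0.7600 tY=0.9007  stride 1/|dx|=2.0000 1/|dy|=1.1547
    cross x-line → (0,6), t=0.7600 (wall)
  → r_7 = 0.7600

ranges = [3.0253, 0.8500, 1.2400, 1.4682, 0.4388, 0.3934, 0.7600]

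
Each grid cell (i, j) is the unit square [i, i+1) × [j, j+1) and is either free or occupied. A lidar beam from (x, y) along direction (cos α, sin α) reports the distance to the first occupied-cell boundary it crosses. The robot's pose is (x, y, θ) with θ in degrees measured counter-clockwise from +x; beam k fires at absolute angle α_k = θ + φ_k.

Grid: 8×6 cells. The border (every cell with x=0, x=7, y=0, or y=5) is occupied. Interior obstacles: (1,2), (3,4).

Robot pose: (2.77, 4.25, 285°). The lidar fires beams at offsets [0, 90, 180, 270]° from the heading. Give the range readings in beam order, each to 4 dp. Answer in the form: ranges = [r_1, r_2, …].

beam 1: φ=0°, α=285°
  direction (0.2588, -0.9659); cell (2,4); t to first gridline: x 0.8887, y 0.2588 (then +3.8637 / +1.0353)
    (2,3) via y @ 0.2588
    (3,3) via x @ 0.8887
    (3,2) via y @ 1.2941
    (3,1) via y @ 2.3294
    (3,0) via y @ 3.3646  # hit
  → r_1 = 3.3646
beam 2: φ=90°, α=15°
  direction (0.9659, 0.2588); cell (2,4); t to first gridline: x 0.2381, y 2.8978 (then +1.0353 / +3.8637)
    (3,4) via x @ 0.2381  # hit
  → r_2 = 0.2381
beam 3: φ=180°, α=105°
  direction (-0.2588, 0.9659); cell (2,4); t to first gridline: x 2.9751, y 0.7765 (then +3.8637 / +1.0353)
    (2,5) via y @ 0.7765  # hit
  → r_3 = 0.7765
beam 4: φ=270°, α=195°
  direction (-0.9659, -0.2588); cell (2,4); t to first gridline: x 0.7972, y 0.9659 (then +1.0353 / +3.8637)
    (1,4) via x @ 0.7972
    (1,3) via y @ 0.9659
    (0,3) via x @ 1.8324  # hit
  → r_4 = 1.8324

ranges = [3.3646, 0.2381, 0.7765, 1.8324]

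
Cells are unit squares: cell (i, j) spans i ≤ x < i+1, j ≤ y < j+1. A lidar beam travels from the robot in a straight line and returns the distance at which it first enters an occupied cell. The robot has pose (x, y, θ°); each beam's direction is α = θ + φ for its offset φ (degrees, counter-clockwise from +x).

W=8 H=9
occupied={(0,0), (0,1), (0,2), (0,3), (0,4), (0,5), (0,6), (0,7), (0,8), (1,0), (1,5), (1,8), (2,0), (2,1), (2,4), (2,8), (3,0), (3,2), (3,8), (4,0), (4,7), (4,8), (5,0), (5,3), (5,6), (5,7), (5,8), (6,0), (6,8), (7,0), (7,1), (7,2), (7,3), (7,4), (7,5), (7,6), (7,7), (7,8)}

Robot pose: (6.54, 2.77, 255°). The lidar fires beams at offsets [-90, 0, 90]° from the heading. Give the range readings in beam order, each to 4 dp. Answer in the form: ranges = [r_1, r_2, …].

beam 1: φ=-90°, α=165°
  d=(-0.9659,0.2588)  start (6,2)  tX=0.5590 tY=0.8887  stride 1/|dx|=1.0353 1/|dy|=3.8637
    cross x-line → (5,2), t=0.5590
    cross y-line → (5,3), t=0.8887 (wall)
  → r_1 = 0.8887
beam 2: φ=0°, α=255°
  d=(-0.2588,-0.9659)  start (6,2)  tX=2.0864 tY=0.7972  stride 1/|dx|=3.8637 1/|dy|=1.0353
    cross y-line → (6,1), t=0.7972
    cross y-line → (6,0), t=1.8324 (wall)
  → r_2 = 1.8324
beam 3: φ=90°, α=345°
  d=(0.9659,-0.2588)  start (6,2)  tX=0.4762 tY=2.9751  stride 1/|dx|=1.0353 1/|dy|=3.8637
    cross x-line → (7,2), t=0.4762 (wall)
  → r_3 = 0.4762

ranges = [0.8887, 1.8324, 0.4762]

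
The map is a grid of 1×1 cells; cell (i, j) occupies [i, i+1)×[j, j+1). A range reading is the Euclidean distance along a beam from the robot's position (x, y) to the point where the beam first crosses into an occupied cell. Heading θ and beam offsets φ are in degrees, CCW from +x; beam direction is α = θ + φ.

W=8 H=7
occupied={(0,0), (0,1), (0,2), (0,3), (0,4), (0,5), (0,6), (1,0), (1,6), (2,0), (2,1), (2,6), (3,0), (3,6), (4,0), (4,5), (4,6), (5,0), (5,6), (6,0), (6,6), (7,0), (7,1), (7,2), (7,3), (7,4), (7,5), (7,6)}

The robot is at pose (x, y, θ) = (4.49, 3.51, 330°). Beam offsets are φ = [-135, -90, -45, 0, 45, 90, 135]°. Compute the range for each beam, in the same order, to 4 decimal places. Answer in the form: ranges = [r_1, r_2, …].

ranges = [3.6131, 2.8983, 2.5985, 2.8983, 2.5985, 2.8752, 1.5426]

beam 1: φ=-135°, α=195°
  direction (-0.9659, -0.2588); cell (4,3); t to first gridline: x 0.5073, y 1.9705 (then +1.0353 / +3.8637)
    (3,3) via x @ 0.5073
    (2,3) via x @ 1.5426
    (2,2) via y @ 1.9705
    (1,2) via x @ 2.5778
    (0,2) via x @ 3.6131  # hit
  → r_1 = 3.6131
beam 2: φ=-90°, α=240°
  direction (-0.5000, -0.8660); cell (4,3); t to first gridline: x 0.9800, y 0.5889 (then +2.0000 / +1.1547)
    (4,2) via y @ 0.5889
    (3,2) via x @ 0.9800
    (3,1) via y @ 1.7436
    (3,0) via y @ 2.8983  # hit
  → r_2 = 2.8983
beam 3: φ=-45°, α=285°
  direction (0.2588, -0.9659); cell (4,3); t to first gridline: x 1.9705, y 0.5280 (then +3.8637 / +1.0353)
    (4,2) via y @ 0.5280
    (4,1) via y @ 1.5633
    (5,1) via x @ 1.9705
    (5,0) via y @ 2.5985  # hit
  → r_3 = 2.5985
beam 4: φ=0°, α=330°
  direction (0.8660, -0.5000); cell (4,3); t to first gridline: x 0.5889, y 1.0200 (then +1.1547 / +2.0000)
    (5,3) via x @ 0.5889
    (5,2) via y @ 1.0200
    (6,2) via x @ 1.7436
    (7,2) via x @ 2.8983  # hit
  → r_4 = 2.8983
beam 5: φ=45°, α=15°
  direction (0.9659, 0.2588); cell (4,3); t to first gridline: x 0.5280, y 1.8932 (then +1.0353 / +3.8637)
    (5,3) via x @ 0.5280
    (6,3) via x @ 1.5633
    (6,4) via y @ 1.8932
    (7,4) via x @ 2.5985  # hit
  → r_5 = 2.5985
beam 6: φ=90°, α=60°
  direction (0.5000, 0.8660); cell (4,3); t to first gridline: x 1.0200, y 0.5658 (then +2.0000 / +1.1547)
    (4,4) via y @ 0.5658
    (5,4) via x @ 1.0200
    (5,5) via y @ 1.7205
    (5,6) via y @ 2.8752  # hit
  → r_6 = 2.8752
beam 7: φ=135°, α=105°
  direction (-0.2588, 0.9659); cell (4,3); t to first gridline: x 1.8932, y 0.5073 (then +3.8637 / +1.0353)
    (4,4) via y @ 0.5073
    (4,5) via y @ 1.5426  # hit
  → r_7 = 1.5426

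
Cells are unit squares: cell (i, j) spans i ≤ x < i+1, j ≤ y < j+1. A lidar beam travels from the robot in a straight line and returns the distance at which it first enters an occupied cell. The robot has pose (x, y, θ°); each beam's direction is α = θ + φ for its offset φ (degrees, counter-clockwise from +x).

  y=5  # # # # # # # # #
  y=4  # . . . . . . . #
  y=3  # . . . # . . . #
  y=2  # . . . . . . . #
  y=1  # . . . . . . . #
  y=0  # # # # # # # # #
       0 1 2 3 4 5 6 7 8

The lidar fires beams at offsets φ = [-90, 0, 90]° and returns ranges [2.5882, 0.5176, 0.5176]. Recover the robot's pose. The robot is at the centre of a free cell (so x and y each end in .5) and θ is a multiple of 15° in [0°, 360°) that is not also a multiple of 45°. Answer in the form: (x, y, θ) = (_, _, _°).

(x, y, θ) = (1.5, 4.5, 75°)

The pose lattice has 27·16 = 432 candidates. Test each by forward raycasting.
  (4.5, 1.5, 120°): beam 1 = 4.0415 ≠ 2.5882 ✗
  (1.5, 1.5, 165°): beam 1 = 3.6235 ≠ 2.5882 ✗
  (1.5, 1.5, 255°): beam 1 = 0.5176 ≠ 2.5882 ✗
  (2.5, 1.5, 105°): beam 1 = 5.6940 ≠ 2.5882 ✗
  …
  (1.5, 4.5, 75°): r_1=2.5882, r_2=0.5176, r_3=0.5176 — all match ✓
Unique over the lattice → pose = (1.5, 4.5, 75°).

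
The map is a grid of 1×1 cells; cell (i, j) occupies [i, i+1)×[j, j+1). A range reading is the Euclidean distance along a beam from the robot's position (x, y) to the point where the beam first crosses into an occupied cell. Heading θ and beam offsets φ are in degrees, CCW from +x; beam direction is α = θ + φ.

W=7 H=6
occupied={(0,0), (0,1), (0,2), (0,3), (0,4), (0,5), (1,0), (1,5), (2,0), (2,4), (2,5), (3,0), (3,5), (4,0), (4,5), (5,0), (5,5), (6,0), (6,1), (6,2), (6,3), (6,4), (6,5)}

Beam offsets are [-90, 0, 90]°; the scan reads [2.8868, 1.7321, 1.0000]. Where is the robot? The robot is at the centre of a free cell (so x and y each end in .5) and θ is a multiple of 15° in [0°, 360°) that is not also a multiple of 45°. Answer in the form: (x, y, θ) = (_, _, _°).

The pose lattice has 19·16 = 304 candidates. Test each by forward raycasting.
  (5.5, 3.5, 255°): beam 1 = 2.5882 ≠ 2.8868 ✗
  (1.5, 2.5, 150°): beam 1 = 1.7321 ≠ 2.8868 ✗
  (3.5, 2.5, 330°): beam 1 = 1.7321 ≠ 2.8868 ✗
  …
  (3.5, 3.5, 60°): r_1=2.8868, r_2=1.7321, r_3=1.0000 — all match ✓
Only this pose fits every beam.

(x, y, θ) = (3.5, 3.5, 60°)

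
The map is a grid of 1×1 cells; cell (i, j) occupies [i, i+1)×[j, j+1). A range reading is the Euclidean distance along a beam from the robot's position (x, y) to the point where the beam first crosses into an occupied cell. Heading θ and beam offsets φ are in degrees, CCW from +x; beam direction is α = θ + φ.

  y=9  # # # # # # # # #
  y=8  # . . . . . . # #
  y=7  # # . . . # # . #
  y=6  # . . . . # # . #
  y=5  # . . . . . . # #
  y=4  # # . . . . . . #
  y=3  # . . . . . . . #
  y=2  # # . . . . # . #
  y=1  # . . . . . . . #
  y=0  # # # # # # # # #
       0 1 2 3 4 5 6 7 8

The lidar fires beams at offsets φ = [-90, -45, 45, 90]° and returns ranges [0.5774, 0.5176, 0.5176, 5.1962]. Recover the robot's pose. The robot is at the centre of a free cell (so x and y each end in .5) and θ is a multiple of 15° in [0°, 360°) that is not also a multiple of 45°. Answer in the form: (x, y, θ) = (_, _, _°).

Enumerate (i+0.5, j+0.5, θ) over the 46 free cells and 16 admissible headings. For each, cast all 4 beams and compare to the given ranges.
  (1.5, 6.5, 30°): beam 1 = 6.3509 ≠ 0.5774 ✗
  (2.5, 1.5, 120°): beam 1 = 6.3509 ≠ 0.5774 ✗
  (2.5, 7.5, 75°): beam 1 = 2.5882 ≠ 0.5774 ✗
  (7.5, 4.5, 75°): beam 1 = 0.5176 ≠ 0.5774 ✗
  …
  (1.5, 5.5, 240°): r_1=0.5774, r_2=0.5176, r_3=0.5176, r_4=5.1962 — all match ✓
No second candidate reproduces the full scan.

(x, y, θ) = (1.5, 5.5, 240°)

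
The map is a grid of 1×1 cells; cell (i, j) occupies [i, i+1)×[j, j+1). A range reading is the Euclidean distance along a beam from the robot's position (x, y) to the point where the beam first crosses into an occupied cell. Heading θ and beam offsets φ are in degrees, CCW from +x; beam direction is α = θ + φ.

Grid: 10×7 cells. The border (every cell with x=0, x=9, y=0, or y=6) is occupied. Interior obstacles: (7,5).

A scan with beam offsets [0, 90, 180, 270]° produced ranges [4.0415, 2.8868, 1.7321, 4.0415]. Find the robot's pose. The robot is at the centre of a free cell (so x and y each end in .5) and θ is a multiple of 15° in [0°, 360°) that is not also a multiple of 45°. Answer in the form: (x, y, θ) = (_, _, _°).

Candidates: 39 free-cell centres × 16 headings = 624 poses. Raycast each; keep the one whose scan matches to 4 dp.
  (6.5, 3.5, 345°): beam 1 = 2.5882 ≠ 4.0415 ✗
  (3.5, 1.5, 330°): beam 1 = 1.0000 ≠ 4.0415 ✗
  (5.5, 5.5, 240°): beam 1 = 5.1962 ≠ 4.0415 ✗
  (8.5, 5.5, 120°): beam 1 = 0.5774 ≠ 4.0415 ✗
  …
  (4.5, 4.5, 300°): r_1=4.0415, r_2=2.8868, r_3=1.7321, r_4=4.0415 — all match ✓
Only this pose fits every beam.

(x, y, θ) = (4.5, 4.5, 300°)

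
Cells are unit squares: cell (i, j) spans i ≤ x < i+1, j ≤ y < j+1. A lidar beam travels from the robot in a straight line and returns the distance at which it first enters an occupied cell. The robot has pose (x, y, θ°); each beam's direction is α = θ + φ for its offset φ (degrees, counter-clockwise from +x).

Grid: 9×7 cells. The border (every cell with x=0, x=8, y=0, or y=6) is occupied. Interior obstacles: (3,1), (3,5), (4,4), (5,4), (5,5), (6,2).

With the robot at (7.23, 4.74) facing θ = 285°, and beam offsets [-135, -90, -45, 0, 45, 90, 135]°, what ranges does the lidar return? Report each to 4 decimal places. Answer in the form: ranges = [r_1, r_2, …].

beam 1: φ=-135°, α=150°
  dir = (cos 150°, sin 150°) = (-0.8660, 0.5000); from cell (7,4)
  next x-line at t=0.2656, next y-line at t=0.5200; Δt_x=1.1547, Δt_y=2.0000
    x: enter (6,4) at t=0.2656
    y: enter (6,5) at t=0.5200
    x: enter (5,5) at t=1.4203 ← occupied
  → r_1 = 1.4203
beam 2: φ=-90°, α=195°
  dir = (cos 195°, sin 195°) = (-0.9659, -0.2588); from cell (7,4)
  next x-line at t=0.2381, next y-line at t=2.8591; Δt_x=1.0353, Δt_y=3.8637
    x: enter (6,4) at t=0.2381
    x: enter (5,4) at t=1.2734 ← occupied
  → r_2 = 1.2734
beam 3: φ=-45°, α=240°
  dir = (cos 240°, sin 240°) = (-0.5000, -0.8660); from cell (7,4)
  next x-line at t=0.4600, next y-line at t=0.8545; Δt_x=2.0000, Δt_y=1.1547
    x: enter (6,4) at t=0.4600
    y: enter (6,3) at t=0.8545
    y: enter (6,2) at t=2.0092 ← occupied
  → r_3 = 2.0092
beam 4: φ=0°, α=285°
  dir = (cos 285°, sin 285°) = (0.2588, -0.9659); from cell (7,4)
  next x-line at t=2.9751, next y-line at t=0.7661; Δt_x=3.8637, Δt_y=1.0353
    y: enter (7,3) at t=0.7661
    y: enter (7,2) at t=1.8014
    y: enter (7,1) at t=2.8367
    x: enter (8,1) at t=2.9751 ← occupied
  → r_4 = 2.9751
beam 5: φ=45°, α=330°
  dir = (cos 330°, sin 330°) = (0.8660, -0.5000); from cell (7,4)
  next x-line at t=0.8891, next y-line at t=1.4800; Δt_x=1.1547, Δt_y=2.0000
    x: enter (8,4) at t=0.8891 ← occupied
  → r_5 = 0.8891
beam 6: φ=90°, α=15°
  dir = (cos 15°, sin 15°) = (0.9659, 0.2588); from cell (7,4)
  next x-line at t=0.7972, next y-line at t=1.0046; Δt_x=1.0353, Δt_y=3.8637
    x: enter (8,4) at t=0.7972 ← occupied
  → r_6 = 0.7972
beam 7: φ=135°, α=60°
  dir = (cos 60°, sin 60°) = (0.5000, 0.8660); from cell (7,4)
  next x-line at t=1.5400, next y-line at t=0.3002; Δt_x=2.0000, Δt_y=1.1547
    y: enter (7,5) at t=0.3002
    y: enter (7,6) at t=1.4549 ← occupied
  → r_7 = 1.4549

ranges = [1.4203, 1.2734, 2.0092, 2.9751, 0.8891, 0.7972, 1.4549]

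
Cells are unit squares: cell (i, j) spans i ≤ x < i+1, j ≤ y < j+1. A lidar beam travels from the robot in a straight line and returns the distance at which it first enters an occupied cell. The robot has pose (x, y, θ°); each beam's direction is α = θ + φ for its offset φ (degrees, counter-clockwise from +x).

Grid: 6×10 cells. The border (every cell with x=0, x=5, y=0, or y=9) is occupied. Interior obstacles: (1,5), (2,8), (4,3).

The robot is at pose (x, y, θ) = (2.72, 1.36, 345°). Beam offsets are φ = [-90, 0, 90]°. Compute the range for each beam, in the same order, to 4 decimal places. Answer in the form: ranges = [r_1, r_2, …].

ranges = [0.3727, 1.3909, 7.9095]

beam 1: φ=-90°, α=255°
  cosα=-0.2588 sinα=-0.9659 | (2,1) | tMaxX 2.7819 tMaxY 0.3727 | tΔX 3.8637 tΔY 1.0353
    t=0.3727 [y] (2,0) — stop
  → r_1 = 0.3727
beam 2: φ=0°, α=345°
  cosα=0.9659 sinα=-0.2588 | (2,1) | tMaxX 0.2899 tMaxY 1.3909 | tΔX 1.0353 tΔY 3.8637
    t=0.2899 [x] (3,1)
    t=1.3252 [x] (4,1)
    t=1.3909 [y] (4,0) — stop
  → r_2 = 1.3909
beam 3: φ=90°, α=75°
  cosα=0.2588 sinα=0.9659 | (2,1) | tMaxX 1.0818 tMaxY 0.6626 | tΔX 3.8637 tΔY 1.0353
    t=0.6626 [y] (2,2)
    t=1.0818 [x] (3,2)
    t=1.6979 [y] (3,3)
    t=2.7331 [y] (3,4)
    t=3.7684 [y] (3,5)
    t=4.8037 [y] (3,6)
    t=4.9455 [x] (4,6)
    t=5.8390 [y] (4,7)
    t=6.8742 [y] (4,8)
    t=7.9095 [y] (4,9) — stop
  → r_3 = 7.9095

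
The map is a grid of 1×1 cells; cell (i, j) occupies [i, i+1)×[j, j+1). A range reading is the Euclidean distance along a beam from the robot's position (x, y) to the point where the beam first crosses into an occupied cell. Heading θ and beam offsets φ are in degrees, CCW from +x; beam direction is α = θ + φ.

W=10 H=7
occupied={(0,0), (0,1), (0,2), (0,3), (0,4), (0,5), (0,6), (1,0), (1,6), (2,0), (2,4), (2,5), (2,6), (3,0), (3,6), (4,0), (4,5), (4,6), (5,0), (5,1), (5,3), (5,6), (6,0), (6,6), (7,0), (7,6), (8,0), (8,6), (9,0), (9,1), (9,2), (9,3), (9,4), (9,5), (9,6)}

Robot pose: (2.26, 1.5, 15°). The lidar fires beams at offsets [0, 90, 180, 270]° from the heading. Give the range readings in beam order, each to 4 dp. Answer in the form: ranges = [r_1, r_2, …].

ranges = [6.9778, 4.6587, 1.3044, 0.5176]

beam 1: φ=0°, α=15°
  d=(0.9659,0.2588)  start (2,1)  tX=0.7661 tY=1.9319  stride 1/|dx|=1.0353 1/|dy|=3.8637
    cross x-line → (3,1), t=0.7661
    cross x-line → (4,1), t=1.8014
    cross y-line → (4,2), t=1.9319
    cross x-line → (5,2), t=2.8367
    cross x-line → (6,2), t=3.8719
    cross x-line → (7,2), t=4.9072
    cross y-line → (7,3), t=5.7956
    cross x-line → (8,3), t=5.9425
    cross x-line → (9,3), t=6.9778 (wall)
  → r_1 = 6.9778
beam 2: φ=90°, α=105°
  d=(-0.2588,0.9659)  start (2,1)  tX=1.0046 tY=0.5176  stride 1/|dx|=3.8637 1/|dy|=1.0353
    cross y-line → (2,2), t=0.5176
    cross x-line → (1,2), t=1.0046
    cross y-line → (1,3), t=1.5529
    cross y-line → (1,4), t=2.5882
    cross y-line → (1,5), t=3.6235
    cross y-line → (1,6), t=4.6587 (wall)
  → r_2 = 4.6587
beam 3: φ=180°, α=195°
  d=(-0.9659,-0.2588)  start (2,1)  tX=0.2692 tY=1.9319  stride 1/|dx|=1.0353 1/|dy|=3.8637
    cross x-line → (1,1), t=0.2692
    cross x-line → (0,1), t=1.3044 (wall)
  → r_3 = 1.3044
beam 4: φ=270°, α=285°
  d=(0.2588,-0.9659)  start (2,1)  tX=2.8591 tY=0.5176  stride 1/|dx|=3.8637 1/|dy|=1.0353
    cross y-line → (2,0), t=0.5176 (wall)
  → r_4 = 0.5176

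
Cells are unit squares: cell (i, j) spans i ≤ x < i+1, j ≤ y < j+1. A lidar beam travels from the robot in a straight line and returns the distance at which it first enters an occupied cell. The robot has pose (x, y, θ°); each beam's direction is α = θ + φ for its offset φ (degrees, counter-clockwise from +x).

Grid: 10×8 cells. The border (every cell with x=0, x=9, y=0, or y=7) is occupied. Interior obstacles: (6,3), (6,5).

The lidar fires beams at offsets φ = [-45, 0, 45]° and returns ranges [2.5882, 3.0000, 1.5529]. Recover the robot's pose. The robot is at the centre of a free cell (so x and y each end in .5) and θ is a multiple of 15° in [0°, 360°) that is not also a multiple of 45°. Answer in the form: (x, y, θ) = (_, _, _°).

Candidates: 46 free-cell centres × 16 headings = 736 poses. Raycast each; keep the one whose scan matches to 4 dp.
  (7.5, 6.5, 330°): beam 1 = 5.6940 ≠ 2.5882 ✗
  (1.5, 3.5, 255°): beam 1 = 0.5774 ≠ 2.5882 ✗
  (5.5, 5.5, 120°): beam 1 = 1.5529 ≠ 2.5882 ✗
  (7.5, 3.5, 15°): beam 1 = 1.7321 ≠ 2.5882 ✗
  …
  (7.5, 6.5, 300°): r_1=2.5882, r_2=3.0000, r_3=1.5529 — all match ✓
Unique over the lattice → pose = (7.5, 6.5, 300°).

(x, y, θ) = (7.5, 6.5, 300°)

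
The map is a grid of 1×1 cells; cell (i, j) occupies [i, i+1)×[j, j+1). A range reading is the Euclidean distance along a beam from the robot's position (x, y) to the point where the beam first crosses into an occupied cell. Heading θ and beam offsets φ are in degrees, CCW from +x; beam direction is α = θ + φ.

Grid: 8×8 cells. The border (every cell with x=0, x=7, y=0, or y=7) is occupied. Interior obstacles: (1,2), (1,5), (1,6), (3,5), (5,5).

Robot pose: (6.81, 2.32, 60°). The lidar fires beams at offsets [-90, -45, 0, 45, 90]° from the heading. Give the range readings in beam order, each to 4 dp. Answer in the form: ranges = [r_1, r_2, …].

ranges = [0.2194, 0.1967, 0.3800, 3.1296, 5.5541]

beam 1: φ=-90°, α=330°
  cosα=0.8660 sinα=-0.5000 | (6,2) | tMaxX 0.2194 tMaxY 0.6400 | tΔX 1.1547 tΔY 2.0000
    t=0.2194 [x] (7,2) — stop
  → r_1 = 0.2194
beam 2: φ=-45°, α=15°
  cosα=0.9659 sinα=0.2588 | (6,2) | tMaxX 0.1967 tMaxY 2.6273 | tΔX 1.0353 tΔY 3.8637
    t=0.1967 [x] (7,2) — stop
  → r_2 = 0.1967
beam 3: φ=0°, α=60°
  cosα=0.5000 sinα=0.8660 | (6,2) | tMaxX 0.3800 tMaxY 0.7852 | tΔX 2.0000 tΔY 1.1547
    t=0.3800 [x] (7,2) — stop
  → r_3 = 0.3800
beam 4: φ=45°, α=105°
  cosα=-0.2588 sinα=0.9659 | (6,2) | tMaxX 3.1296 tMaxY 0.7040 | tΔX 3.8637 tΔY 1.0353
    t=0.7040 [y] (6,3)
    t=1.7393 [y] (6,4)
    t=2.7745 [y] (6,5)
    t=3.1296 [x] (5,5) — stop
  → r_4 = 3.1296
beam 5: φ=90°, α=150°
  cosα=-0.8660 sinα=0.5000 | (6,2) | tMaxX 0.9353 tMaxY 1.3600 | tΔX 1.1547 tΔY 2.0000
    t=0.9353 [x] (5,2)
    t=1.3600 [y] (5,3)
    t=2.0900 [x] (4,3)
    t=3.2447 [x] (3,3)
    t=3.3600 [y] (3,4)
    t=4.3994 [x] (2,4)
    t=5.3600 [y] (2,5)
    t=5.5541 [x] (1,5) — stop
  → r_5 = 5.5541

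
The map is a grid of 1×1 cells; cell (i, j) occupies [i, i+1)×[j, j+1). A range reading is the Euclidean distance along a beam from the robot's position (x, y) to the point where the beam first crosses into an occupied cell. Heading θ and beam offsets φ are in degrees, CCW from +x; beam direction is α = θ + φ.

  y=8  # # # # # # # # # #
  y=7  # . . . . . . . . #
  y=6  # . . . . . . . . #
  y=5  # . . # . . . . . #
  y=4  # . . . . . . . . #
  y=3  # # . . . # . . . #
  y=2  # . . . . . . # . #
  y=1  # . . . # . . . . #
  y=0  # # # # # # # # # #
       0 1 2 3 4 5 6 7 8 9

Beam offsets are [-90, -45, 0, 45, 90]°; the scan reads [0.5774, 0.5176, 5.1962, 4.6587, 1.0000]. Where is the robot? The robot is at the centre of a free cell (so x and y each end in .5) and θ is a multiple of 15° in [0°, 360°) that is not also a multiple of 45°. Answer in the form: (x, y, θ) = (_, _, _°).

(x, y, θ) = (5.5, 2.5, 150°)

The pose lattice has 51·16 = 816 candidates. Test each by forward raycasting.
  (3.5, 4.5, 330°): beam 1 = 4.0415 ≠ 0.5774 ✗
  (6.5, 5.5, 255°): beam 1 = 5.6940 ≠ 0.5774 ✗
  (6.5, 3.5, 30°): beam 1 = 1.0000 ≠ 0.5774 ✗
  …
  (5.5, 2.5, 150°): r_1=0.5774, r_2=0.5176, r_3=5.1962, r_4=4.6587, r_5=1.0000 — all match ✓
Unique over the lattice → pose = (5.5, 2.5, 150°).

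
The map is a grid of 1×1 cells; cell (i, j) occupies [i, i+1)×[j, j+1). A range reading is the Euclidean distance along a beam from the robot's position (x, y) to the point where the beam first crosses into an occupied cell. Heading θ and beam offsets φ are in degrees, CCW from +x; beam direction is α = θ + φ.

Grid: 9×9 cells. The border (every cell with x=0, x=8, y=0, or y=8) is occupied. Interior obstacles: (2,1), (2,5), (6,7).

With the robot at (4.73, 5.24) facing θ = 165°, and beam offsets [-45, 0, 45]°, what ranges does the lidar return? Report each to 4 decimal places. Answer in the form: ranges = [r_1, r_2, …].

beam 1: φ=-45°, α=120°
  cosα=-0.5000 sinα=0.8660 | (4,5) | tMaxX 1.4600 tMaxY 0.8776 | tΔX 2.0000 tΔY 1.1547
    t=0.8776 [y] (4,6)
    t=1.4600 [x] (3,6)
    t=2.0323 [y] (3,7)
    t=3.1870 [y] (3,8) — stop
  → r_1 = 3.1870
beam 2: φ=0°, α=165°
  cosα=-0.9659 sinα=0.2588 | (4,5) | tMaxX 0.7558 tMaxY 2.9364 | tΔX 1.0353 tΔY 3.8637
    t=0.7558 [x] (3,5)
    t=1.7910 [x] (2,5) — stop
  → r_2 = 1.7910
beam 3: φ=45°, α=210°
  cosα=-0.8660 sinα=-0.5000 | (4,5) | tMaxX 0.8429 tMaxY 0.4800 | tΔX 1.1547 tΔY 2.0000
    t=0.4800 [y] (4,4)
    t=0.8429 [x] (3,4)
    t=1.9976 [x] (2,4)
    t=2.4800 [y] (2,3)
    t=3.1523 [x] (1,3)
    t=4.3070 [x] (0,3) — stop
  → r_3 = 4.3070

ranges = [3.1870, 1.7910, 4.3070]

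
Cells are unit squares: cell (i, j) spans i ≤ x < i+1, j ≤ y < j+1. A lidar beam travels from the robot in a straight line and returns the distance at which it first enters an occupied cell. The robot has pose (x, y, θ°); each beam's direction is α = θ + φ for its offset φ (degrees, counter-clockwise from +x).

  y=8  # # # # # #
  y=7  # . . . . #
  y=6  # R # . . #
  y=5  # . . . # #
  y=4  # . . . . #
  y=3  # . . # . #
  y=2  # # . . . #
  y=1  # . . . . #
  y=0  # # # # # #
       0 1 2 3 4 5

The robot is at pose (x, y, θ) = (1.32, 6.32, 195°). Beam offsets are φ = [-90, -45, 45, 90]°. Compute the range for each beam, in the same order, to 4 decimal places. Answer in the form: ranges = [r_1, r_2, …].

ranges = [1.2364, 0.3695, 0.6400, 5.5077]

beam 1: φ=-90°, α=105°
  d=(-0.2588,0.9659)  start (1,6)  tX=1.2364 tY=0.7040  stride 1/|dx|=3.8637 1/|dy|=1.0353
    cross y-line → (1,7), t=0.7040
    cross x-line → (0,7), t=1.2364 (wall)
  → r_1 = 1.2364
beam 2: φ=-45°, α=150°
  d=(-0.8660,0.5000)  start (1,6)  tX=0.3695 tY=1.3600  stride 1/|dx|=1.1547 1/|dy|=2.0000
    cross x-line → (0,6), t=0.3695 (wall)
  → r_2 = 0.3695
beam 3: φ=45°, α=240°
  d=(-0.5000,-0.8660)  start (1,6)  tX=0.6400 tY=0.3695  stride 1/|dx|=2.0000 1/|dy|=1.1547
    cross y-line → (1,5), t=0.3695
    cross x-line → (0,5), t=0.6400 (wall)
  → r_3 = 0.6400
beam 4: φ=90°, α=285°
  d=(0.2588,-0.9659)  start (1,6)  tX=2.6273 tY=0.3313  stride 1/|dx|=3.8637 1/|dy|=1.0353
    cross y-line → (1,5), t=0.3313
    cross y-line → (1,4), t=1.3666
    cross y-line → (1,3), t=2.4018
    cross x-line → (2,3), t=2.6273
    cross y-line → (2,2), t=3.4371
    cross y-line → (2,1), t=4.4724
    cross y-line → (2,0), t=5.5077 (wall)
  → r_4 = 5.5077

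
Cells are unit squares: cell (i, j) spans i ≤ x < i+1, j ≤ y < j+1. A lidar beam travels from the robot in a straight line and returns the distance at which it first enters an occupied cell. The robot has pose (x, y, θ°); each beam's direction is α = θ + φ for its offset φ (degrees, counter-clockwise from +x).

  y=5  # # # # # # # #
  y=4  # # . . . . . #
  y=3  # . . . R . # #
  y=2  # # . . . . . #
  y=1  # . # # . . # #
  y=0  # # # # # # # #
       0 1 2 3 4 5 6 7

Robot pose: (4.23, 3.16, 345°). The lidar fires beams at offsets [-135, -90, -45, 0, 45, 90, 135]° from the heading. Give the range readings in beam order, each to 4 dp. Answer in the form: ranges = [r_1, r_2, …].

beam 1: φ=-135°, α=210°
  direction (-0.8660, -0.5000); cell (4,3); t to first gridline: x 0.2656, y 0.3200 (then +1.1547 / +2.0000)
    (3,3) via x @ 0.2656
    (3,2) via y @ 0.3200
    (2,2) via x @ 1.4203
    (2,1) via y @ 2.3200  # hit
  → r_1 = 2.3200
beam 2: φ=-90°, α=255°
  direction (-0.2588, -0.9659); cell (4,3); t to first gridline: x 0.8887, y 0.1656 (then +3.8637 / +1.0353)
    (4,2) via y @ 0.1656
    (3,2) via x @ 0.8887
    (3,1) via y @ 1.2009  # hit
  → r_2 = 1.2009
beam 3: φ=-45°, α=300°
  direction (0.5000, -0.8660); cell (4,3); t to first gridline: x 1.5400, y 0.1848 (then +2.0000 / +1.1547)
    (4,2) via y @ 0.1848
    (4,1) via y @ 1.3395
    (5,1) via x @ 1.5400
    (5,0) via y @ 2.4942  # hit
  → r_3 = 2.4942
beam 4: φ=0°, α=345°
  direction (0.9659, -0.2588); cell (4,3); t to first gridline: x 0.7972, y 0.6182 (then +1.0353 / +3.8637)
    (4,2) via y @ 0.6182
    (5,2) via x @ 0.7972
    (6,2) via x @ 1.8324
    (7,2) via x @ 2.8677  # hit
  → r_4 = 2.8677
beam 5: φ=45°, α=30°
  direction (0.8660, 0.5000); cell (4,3); t to first gridline: x 0.8891, y 1.6800 (then +1.1547 / +2.0000)
    (5,3) via x @ 0.8891
    (5,4) via y @ 1.6800
    (6,4) via x @ 2.0438
    (7,4) via x @ 3.1985  # hit
  → r_5 = 3.1985
beam 6: φ=90°, α=75°
  direction (0.2588, 0.9659); cell (4,3); t to first gridline: x 2.9751, y 0.8696 (then +3.8637 / +1.0353)
    (4,4) via y @ 0.8696
    (4,5) via y @ 1.9049  # hit
  → r_6 = 1.9049
beam 7: φ=135°, α=120°
  direction (-0.5000, 0.8660); cell (4,3); t to first gridline: x 0.4600, y 0.9699 (then +2.0000 / +1.1547)
    (3,3) via x @ 0.4600
    (3,4) via y @ 0.9699
    (3,5) via y @ 2.1246  # hit
  → r_7 = 2.1246

ranges = [2.3200, 1.2009, 2.4942, 2.8677, 3.1985, 1.9049, 2.1246]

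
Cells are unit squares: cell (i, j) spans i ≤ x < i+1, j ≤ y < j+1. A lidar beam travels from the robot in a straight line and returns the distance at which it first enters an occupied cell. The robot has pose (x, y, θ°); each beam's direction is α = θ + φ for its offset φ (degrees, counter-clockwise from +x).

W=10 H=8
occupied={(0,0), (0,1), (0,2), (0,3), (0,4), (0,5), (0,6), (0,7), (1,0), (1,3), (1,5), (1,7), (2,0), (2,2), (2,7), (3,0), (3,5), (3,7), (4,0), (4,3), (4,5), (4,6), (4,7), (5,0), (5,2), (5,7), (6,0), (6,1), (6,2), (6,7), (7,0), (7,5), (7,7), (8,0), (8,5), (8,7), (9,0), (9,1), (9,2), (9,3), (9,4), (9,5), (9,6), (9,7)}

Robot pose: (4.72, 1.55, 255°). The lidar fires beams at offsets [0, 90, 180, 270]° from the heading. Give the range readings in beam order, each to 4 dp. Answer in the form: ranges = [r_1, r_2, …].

beam 1: φ=0°, α=255°
  d=(-0.2588,-0.9659)  start (4,1)  tX=2.7819 tY=0.5694  stride 1/|dx|=3.8637 1/|dy|=1.0353
    cross y-line → (4,0), t=0.5694 (wall)
  → r_1 = 0.5694
beam 2: φ=90°, α=345°
  d=(0.9659,-0.2588)  start (4,1)  tX=0.2899 tY=2.1250  stride 1/|dx|=1.0353 1/|dy|=3.8637
    cross x-line → (5,1), t=0.2899
    cross x-line → (6,1), t=1.3252 (wall)
  → r_2 = 1.3252
beam 3: φ=180°, α=75°
  d=(0.2588,0.9659)  start (4,1)  tX=1.0818 tY=0.4659  stride 1/|dx|=3.8637 1/|dy|=1.0353
    cross y-line → (4,2), t=0.4659
    cross x-line → (5,2), t=1.0818 (wall)
  → r_3 = 1.0818
beam 4: φ=270°, α=165°
  d=(-0.9659,0.2588)  start (4,1)  tX=0.7454 tY=1.7387  stride 1/|dx|=1.0353 1/|dy|=3.8637
    cross x-line → (3,1), t=0.7454
    cross y-line → (3,2), t=1.7387
    cross x-line → (2,2), t=1.7807 (wall)
  → r_4 = 1.7807

ranges = [0.5694, 1.3252, 1.0818, 1.7807]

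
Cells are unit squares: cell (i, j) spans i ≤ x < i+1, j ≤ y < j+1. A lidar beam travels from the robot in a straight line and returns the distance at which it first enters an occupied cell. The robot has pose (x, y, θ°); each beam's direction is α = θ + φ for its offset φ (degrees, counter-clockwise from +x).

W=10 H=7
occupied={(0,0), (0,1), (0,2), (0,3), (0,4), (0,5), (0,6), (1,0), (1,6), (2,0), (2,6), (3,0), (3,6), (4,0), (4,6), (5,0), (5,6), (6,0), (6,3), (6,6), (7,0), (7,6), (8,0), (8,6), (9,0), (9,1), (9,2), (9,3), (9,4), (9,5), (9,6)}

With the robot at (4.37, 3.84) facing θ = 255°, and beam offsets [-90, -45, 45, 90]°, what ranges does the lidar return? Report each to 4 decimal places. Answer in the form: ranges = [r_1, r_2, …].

beam 1: φ=-90°, α=165°
  dir = (cos 165°, sin 165°) = (-0.9659, 0.2588); from cell (4,3)
  next x-line at t=0.3831, next y-line at t=0.6182; Δt_x=1.0353, Δt_y=3.8637
    x: enter (3,3) at t=0.3831
    y: enter (3,4) at t=0.6182
    x: enter (2,4) at t=1.4183
    x: enter (1,4) at t=2.4536
    x: enter (0,4) at t=3.4889 ← occupied
  → r_1 = 3.4889
beam 2: φ=-45°, α=210°
  dir = (cos 210°, sin 210°) = (-0.8660, -0.5000); from cell (4,3)
  next x-line at t=0.4272, next y-line at t=1.6800; Δt_x=1.1547, Δt_y=2.0000
    x: enter (3,3) at t=0.4272
    x: enter (2,3) at t=1.5819
    y: enter (2,2) at t=1.6800
    x: enter (1,2) at t=2.7366
    y: enter (1,1) at t=3.6800
    x: enter (0,1) at t=3.8913 ← occupied
  → r_2 = 3.8913
beam 3: φ=45°, α=300°
  dir = (cos 300°, sin 300°) = (0.5000, -0.8660); from cell (4,3)
  next x-line at t=1.2600, next y-line at t=0.9699; Δt_x=2.0000, Δt_y=1.1547
    y: enter (4,2) at t=0.9699
    x: enter (5,2) at t=1.2600
    y: enter (5,1) at t=2.1246
    x: enter (6,1) at t=3.2600
    y: enter (6,0) at t=3.2793 ← occupied
  → r_3 = 3.2793
beam 4: φ=90°, α=345°
  dir = (cos 345°, sin 345°) = (0.9659, -0.2588); from cell (4,3)
  next x-line at t=0.6522, next y-line at t=3.2455; Δt_x=1.0353, Δt_y=3.8637
    x: enter (5,3) at t=0.6522
    x: enter (6,3) at t=1.6875 ← occupied
  → r_4 = 1.6875

ranges = [3.4889, 3.8913, 3.2793, 1.6875]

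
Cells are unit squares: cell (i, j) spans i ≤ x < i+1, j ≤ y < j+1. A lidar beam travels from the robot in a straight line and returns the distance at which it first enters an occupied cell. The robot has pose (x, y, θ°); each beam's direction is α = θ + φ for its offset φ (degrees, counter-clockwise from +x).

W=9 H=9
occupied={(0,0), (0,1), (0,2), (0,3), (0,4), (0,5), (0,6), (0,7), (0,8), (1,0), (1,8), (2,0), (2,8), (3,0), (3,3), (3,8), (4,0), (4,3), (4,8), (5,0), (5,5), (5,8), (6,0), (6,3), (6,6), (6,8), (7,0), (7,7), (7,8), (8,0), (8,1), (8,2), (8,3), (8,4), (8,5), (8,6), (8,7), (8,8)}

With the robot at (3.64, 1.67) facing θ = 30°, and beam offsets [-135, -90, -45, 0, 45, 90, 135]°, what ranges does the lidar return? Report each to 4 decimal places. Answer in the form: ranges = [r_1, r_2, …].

ranges = [0.6936, 0.7736, 2.5887, 2.7251, 1.3769, 5.2800, 2.7331]

beam 1: φ=-135°, α=255°
  direction (-0.2588, -0.9659); cell (3,1); t to first gridline: x 2.4728, y 0.6936 (then +3.8637 / +1.0353)
    (3,0) via y @ 0.6936  # hit
  → r_1 = 0.6936
beam 2: φ=-90°, α=300°
  direction (0.5000, -0.8660); cell (3,1); t to first gridline: x 0.7200, y 0.7736 (then +2.0000 / +1.1547)
    (4,1) via x @ 0.7200
    (4,0) via y @ 0.7736  # hit
  → r_2 = 0.7736
beam 3: φ=-45°, α=345°
  direction (0.9659, -0.2588); cell (3,1); t to first gridline: x 0.3727, y 2.5887 (then +1.0353 / +3.8637)
    (4,1) via x @ 0.3727
    (5,1) via x @ 1.4080
    (6,1) via x @ 2.4433
    (6,0) via y @ 2.5887  # hit
  → r_3 = 2.5887
beam 4: φ=0°, α=30°
  direction (0.8660, 0.5000); cell (3,1); t to first gridline: x 0.4157, y 0.6600 (then +1.1547 / +2.0000)
    (4,1) via x @ 0.4157
    (4,2) via y @ 0.6600
    (5,2) via x @ 1.5704
    (5,3) via y @ 2.6600
    (6,3) via x @ 2.7251  # hit
  → r_4 = 2.7251
beam 5: φ=45°, α=75°
  direction (0.2588, 0.9659); cell (3,1); t to first gridline: x 1.3909, y 0.3416 (then +3.8637 / +1.0353)
    (3,2) via y @ 0.3416
    (3,3) via y @ 1.3769  # hit
  → r_5 = 1.3769
beam 6: φ=90°, α=120°
  direction (-0.5000, 0.8660); cell (3,1); t to first gridline: x 1.2800, y 0.3811 (then +2.0000 / +1.1547)
    (3,2) via y @ 0.3811
    (2,2) via x @ 1.2800
    (2,3) via y @ 1.5358
    (2,4) via y @ 2.6905
    (1,4) via x @ 3.2800
    (1,5) via y @ 3.8452
    (1,6) via y @ 4.9999
    (0,6) via x @ 5.2800  # hit
  → r_6 = 5.2800
beam 7: φ=135°, α=165°
  direction (-0.9659, 0.2588); cell (3,1); t to first gridline: x 0.6626, y 1.2750 (then +1.0353 / +3.8637)
    (2,1) via x @ 0.6626
    (2,2) via y @ 1.2750
    (1,2) via x @ 1.6979
    (0,2) via x @ 2.7331  # hit
  → r_7 = 2.7331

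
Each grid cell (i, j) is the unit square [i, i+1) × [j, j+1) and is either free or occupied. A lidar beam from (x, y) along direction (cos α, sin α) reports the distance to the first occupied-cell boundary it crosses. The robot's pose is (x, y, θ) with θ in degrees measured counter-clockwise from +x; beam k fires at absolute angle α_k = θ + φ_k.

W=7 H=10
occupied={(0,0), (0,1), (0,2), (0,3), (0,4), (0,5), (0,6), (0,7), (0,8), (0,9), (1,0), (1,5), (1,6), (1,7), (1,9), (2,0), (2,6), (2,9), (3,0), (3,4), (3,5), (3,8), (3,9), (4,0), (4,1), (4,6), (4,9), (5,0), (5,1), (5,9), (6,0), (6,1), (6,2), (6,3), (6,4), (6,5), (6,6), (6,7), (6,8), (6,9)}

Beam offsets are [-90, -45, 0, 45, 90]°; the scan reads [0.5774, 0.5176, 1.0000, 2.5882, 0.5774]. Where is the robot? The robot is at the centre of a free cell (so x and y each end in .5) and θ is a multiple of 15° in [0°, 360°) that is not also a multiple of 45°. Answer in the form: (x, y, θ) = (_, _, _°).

The pose lattice has 30·16 = 480 candidates. Test each by forward raycasting.
  (3.5, 6.5, 240°): beam 3 = 0.5774 ≠ 1.0000 ✗
  (2.5, 2.5, 255°): beam 1 = 1.5529 ≠ 0.5774 ✗
  (2.5, 1.5, 60°): beam 1 = 1.0000 ≠ 0.5774 ✗
  …
  (5.5, 6.5, 60°): r_1=0.5774, r_2=0.5176, r_3=1.0000, r_4=2.5882, r_5=0.5774 — all match ✓
Unique over the lattice → pose = (5.5, 6.5, 60°).

(x, y, θ) = (5.5, 6.5, 60°)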